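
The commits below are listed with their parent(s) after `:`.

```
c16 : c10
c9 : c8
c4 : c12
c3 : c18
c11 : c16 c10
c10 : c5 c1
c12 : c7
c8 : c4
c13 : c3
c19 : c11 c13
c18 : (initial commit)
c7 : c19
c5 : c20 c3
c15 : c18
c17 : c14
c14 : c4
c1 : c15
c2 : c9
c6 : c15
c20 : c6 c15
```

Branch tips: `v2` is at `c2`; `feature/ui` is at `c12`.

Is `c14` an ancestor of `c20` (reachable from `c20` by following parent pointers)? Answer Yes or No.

No

Ancestors of c20: {c15, c18, c20, c6}.
c14 is not in that set, so it is not an ancestor of c20.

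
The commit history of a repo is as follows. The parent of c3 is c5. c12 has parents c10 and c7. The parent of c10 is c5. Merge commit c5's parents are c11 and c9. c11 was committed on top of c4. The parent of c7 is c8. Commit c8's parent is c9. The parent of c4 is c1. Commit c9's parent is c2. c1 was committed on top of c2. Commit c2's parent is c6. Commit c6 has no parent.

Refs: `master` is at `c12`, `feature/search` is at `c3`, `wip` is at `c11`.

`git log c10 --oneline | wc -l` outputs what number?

Walking parent pointers from c10: reachable set = {c1, c10, c11, c2, c4, c5, c6, c9}.
That is 8 commits.

8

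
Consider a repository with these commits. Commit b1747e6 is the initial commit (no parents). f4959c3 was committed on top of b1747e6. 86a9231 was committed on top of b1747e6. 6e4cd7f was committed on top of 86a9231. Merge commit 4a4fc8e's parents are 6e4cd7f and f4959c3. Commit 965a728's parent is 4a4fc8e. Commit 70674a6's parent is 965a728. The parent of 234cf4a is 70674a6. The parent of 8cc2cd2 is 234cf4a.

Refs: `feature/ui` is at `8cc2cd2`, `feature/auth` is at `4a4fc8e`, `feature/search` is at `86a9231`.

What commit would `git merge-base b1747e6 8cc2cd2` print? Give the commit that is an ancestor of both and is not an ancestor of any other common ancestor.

b1747e6

Ancestors of b1747e6: {b1747e6}.
Ancestors of 8cc2cd2: {234cf4a, 4a4fc8e, 6e4cd7f, 70674a6, 86a9231, 8cc2cd2, 965a728, b1747e6, f4959c3}.
Common ancestors: {b1747e6}.
The only common ancestor is b1747e6, so it is the merge base.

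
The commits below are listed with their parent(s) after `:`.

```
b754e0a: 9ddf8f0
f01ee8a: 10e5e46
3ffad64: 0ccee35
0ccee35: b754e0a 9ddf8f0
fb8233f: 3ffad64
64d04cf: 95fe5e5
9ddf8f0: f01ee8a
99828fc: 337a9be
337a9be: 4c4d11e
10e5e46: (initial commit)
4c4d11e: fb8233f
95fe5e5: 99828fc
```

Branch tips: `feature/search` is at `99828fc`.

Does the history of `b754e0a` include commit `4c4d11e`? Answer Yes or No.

Ancestors of b754e0a: {10e5e46, 9ddf8f0, b754e0a, f01ee8a}.
4c4d11e is not in that set, so it is not an ancestor of b754e0a.

No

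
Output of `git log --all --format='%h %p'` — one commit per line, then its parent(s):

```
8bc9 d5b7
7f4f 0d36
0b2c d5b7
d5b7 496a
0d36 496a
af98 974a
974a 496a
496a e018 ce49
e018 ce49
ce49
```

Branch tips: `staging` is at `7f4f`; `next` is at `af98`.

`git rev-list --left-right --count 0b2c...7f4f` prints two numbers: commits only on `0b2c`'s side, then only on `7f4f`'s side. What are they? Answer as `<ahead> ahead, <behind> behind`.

Reachable from 0b2c: {0b2c, 496a, ce49, d5b7, e018}.
Reachable from 7f4f: {0d36, 496a, 7f4f, ce49, e018}.
Only in 0b2c's history (ahead): {0b2c, d5b7} — 2.
Only in 7f4f's history (behind): {0d36, 7f4f} — 2.

2 ahead, 2 behind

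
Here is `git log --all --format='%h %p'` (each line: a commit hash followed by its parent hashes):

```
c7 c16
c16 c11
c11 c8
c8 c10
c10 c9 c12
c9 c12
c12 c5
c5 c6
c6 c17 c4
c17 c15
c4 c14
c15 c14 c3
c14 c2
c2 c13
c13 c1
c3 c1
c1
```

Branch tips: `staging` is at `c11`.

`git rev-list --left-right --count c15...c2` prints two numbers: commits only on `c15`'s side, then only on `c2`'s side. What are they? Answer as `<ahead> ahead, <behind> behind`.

Reachable from c15: {c1, c13, c14, c15, c2, c3}.
Reachable from c2: {c1, c13, c2}.
Only in c15's history (ahead): {c14, c15, c3} — 3.
Only in c2's history (behind): {} — 0.

3 ahead, 0 behind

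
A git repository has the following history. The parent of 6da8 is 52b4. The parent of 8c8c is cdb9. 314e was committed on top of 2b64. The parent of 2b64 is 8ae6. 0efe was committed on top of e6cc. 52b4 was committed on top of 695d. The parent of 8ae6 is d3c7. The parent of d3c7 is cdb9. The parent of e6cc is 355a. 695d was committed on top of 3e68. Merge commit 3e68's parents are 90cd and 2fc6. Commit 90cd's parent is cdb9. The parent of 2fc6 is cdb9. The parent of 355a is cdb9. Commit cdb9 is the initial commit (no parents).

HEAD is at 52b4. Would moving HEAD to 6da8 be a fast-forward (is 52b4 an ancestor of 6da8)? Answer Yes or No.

A fast-forward from 52b4 to 6da8 is possible iff 52b4 is an ancestor of 6da8.
Ancestors of 6da8: {2fc6, 3e68, 52b4, 695d, 6da8, 90cd, cdb9}.
52b4 is among them, so fast-forward is possible.

Yes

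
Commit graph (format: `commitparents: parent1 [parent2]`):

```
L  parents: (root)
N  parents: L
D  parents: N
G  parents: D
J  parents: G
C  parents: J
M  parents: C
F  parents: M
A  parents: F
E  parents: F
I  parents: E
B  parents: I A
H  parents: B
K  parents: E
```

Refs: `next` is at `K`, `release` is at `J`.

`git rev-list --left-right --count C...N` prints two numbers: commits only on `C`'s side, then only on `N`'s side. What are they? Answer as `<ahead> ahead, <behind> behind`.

4 ahead, 0 behind

Reachable from C: {C, D, G, J, L, N}.
Reachable from N: {L, N}.
Only in C's history (ahead): {C, D, G, J} — 4.
Only in N's history (behind): {} — 0.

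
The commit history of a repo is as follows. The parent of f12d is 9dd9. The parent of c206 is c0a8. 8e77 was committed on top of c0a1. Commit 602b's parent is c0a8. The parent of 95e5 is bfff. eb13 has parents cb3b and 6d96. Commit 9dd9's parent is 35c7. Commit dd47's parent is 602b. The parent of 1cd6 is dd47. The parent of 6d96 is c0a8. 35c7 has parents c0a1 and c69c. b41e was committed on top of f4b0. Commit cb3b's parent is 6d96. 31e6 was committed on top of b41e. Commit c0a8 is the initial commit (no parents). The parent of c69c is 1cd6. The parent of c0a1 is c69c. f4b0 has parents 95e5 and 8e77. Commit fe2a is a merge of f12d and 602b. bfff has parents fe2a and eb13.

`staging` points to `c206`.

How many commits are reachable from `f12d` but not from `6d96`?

8

Reachable from f12d: {1cd6, 35c7, 602b, 9dd9, c0a1, c0a8, c69c, dd47, f12d}.
Reachable from 6d96: {6d96, c0a8}.
In f12d's history but not 6d96's: {1cd6, 35c7, 602b, 9dd9, c0a1, c69c, dd47, f12d} — 8 commits.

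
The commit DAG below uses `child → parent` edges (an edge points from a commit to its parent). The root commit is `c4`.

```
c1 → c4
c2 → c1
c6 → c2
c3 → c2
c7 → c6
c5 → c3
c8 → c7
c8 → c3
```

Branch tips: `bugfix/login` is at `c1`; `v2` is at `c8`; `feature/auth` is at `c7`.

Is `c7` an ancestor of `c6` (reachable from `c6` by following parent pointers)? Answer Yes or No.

No

Ancestors of c6: {c1, c2, c4, c6}.
c7 is not in that set, so it is not an ancestor of c6.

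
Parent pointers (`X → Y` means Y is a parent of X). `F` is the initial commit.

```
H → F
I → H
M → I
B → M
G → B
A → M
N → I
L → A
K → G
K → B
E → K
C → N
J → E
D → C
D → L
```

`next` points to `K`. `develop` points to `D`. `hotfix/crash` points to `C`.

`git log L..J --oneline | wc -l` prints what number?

Reachable from J: {B, E, F, G, H, I, J, K, M}.
Reachable from L: {A, F, H, I, L, M}.
In J's history but not L's: {B, E, G, J, K} — 5 commits.

5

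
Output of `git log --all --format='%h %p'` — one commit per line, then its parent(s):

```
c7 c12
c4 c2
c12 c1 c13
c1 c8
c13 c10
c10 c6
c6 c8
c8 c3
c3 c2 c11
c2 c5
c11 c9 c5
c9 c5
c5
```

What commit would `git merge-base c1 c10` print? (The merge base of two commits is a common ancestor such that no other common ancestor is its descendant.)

c8

Ancestors of c1: {c1, c11, c2, c3, c5, c8, c9}.
Ancestors of c10: {c10, c11, c2, c3, c5, c6, c8, c9}.
Common ancestors: {c11, c2, c3, c5, c8, c9}.
Among these, c8 is not an ancestor of any other common ancestor — it is the merge base.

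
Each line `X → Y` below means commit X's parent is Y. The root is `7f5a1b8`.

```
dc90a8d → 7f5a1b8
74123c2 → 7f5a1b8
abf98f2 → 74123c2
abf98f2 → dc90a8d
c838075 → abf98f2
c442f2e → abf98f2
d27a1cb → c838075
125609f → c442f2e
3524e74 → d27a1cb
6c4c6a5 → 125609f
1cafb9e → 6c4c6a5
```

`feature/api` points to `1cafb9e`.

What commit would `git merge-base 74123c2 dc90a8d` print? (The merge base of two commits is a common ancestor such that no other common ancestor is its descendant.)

7f5a1b8

Ancestors of 74123c2: {74123c2, 7f5a1b8}.
Ancestors of dc90a8d: {7f5a1b8, dc90a8d}.
Common ancestors: {7f5a1b8}.
The only common ancestor is 7f5a1b8, so it is the merge base.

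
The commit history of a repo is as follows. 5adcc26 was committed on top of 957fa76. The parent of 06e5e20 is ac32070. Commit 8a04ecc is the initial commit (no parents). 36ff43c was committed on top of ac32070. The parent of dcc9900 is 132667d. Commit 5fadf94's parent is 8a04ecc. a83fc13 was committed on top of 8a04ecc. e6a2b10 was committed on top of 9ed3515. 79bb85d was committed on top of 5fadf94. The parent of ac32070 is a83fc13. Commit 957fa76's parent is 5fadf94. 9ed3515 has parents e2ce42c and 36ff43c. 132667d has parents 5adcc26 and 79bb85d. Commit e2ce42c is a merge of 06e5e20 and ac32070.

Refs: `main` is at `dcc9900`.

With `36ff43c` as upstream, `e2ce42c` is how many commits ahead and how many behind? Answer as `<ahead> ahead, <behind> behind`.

Reachable from e2ce42c: {06e5e20, 8a04ecc, a83fc13, ac32070, e2ce42c}.
Reachable from 36ff43c: {36ff43c, 8a04ecc, a83fc13, ac32070}.
Only in e2ce42c's history (ahead): {06e5e20, e2ce42c} — 2.
Only in 36ff43c's history (behind): {36ff43c} — 1.

2 ahead, 1 behind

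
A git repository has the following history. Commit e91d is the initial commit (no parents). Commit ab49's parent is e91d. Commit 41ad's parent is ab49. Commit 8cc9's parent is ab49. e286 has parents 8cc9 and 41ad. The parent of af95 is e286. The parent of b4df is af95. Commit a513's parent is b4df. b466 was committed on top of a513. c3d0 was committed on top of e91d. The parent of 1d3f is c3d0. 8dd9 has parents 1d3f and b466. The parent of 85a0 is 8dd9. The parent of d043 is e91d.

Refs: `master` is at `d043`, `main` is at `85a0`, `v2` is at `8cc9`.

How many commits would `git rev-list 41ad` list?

3

Walking parent pointers from 41ad: reachable set = {41ad, ab49, e91d}.
That is 3 commits.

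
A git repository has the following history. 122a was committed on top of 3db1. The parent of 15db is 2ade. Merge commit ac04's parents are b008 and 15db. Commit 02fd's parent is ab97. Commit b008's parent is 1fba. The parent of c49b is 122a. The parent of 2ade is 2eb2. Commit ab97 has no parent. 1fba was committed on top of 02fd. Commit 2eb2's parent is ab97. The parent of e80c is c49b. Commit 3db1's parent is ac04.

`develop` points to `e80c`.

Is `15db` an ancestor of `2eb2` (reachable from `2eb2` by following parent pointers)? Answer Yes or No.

Ancestors of 2eb2: {2eb2, ab97}.
15db is not in that set, so it is not an ancestor of 2eb2.

No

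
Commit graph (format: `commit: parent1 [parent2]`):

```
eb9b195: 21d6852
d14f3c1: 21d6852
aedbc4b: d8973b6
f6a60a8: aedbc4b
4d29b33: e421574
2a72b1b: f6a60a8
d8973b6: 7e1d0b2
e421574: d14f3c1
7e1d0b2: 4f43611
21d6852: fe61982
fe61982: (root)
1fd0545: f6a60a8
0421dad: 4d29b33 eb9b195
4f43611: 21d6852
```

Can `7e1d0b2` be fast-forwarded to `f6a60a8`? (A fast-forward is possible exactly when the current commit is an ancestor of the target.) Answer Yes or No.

Yes

A fast-forward from 7e1d0b2 to f6a60a8 is possible iff 7e1d0b2 is an ancestor of f6a60a8.
Ancestors of f6a60a8: {21d6852, 4f43611, 7e1d0b2, aedbc4b, d8973b6, f6a60a8, fe61982}.
7e1d0b2 is among them, so fast-forward is possible.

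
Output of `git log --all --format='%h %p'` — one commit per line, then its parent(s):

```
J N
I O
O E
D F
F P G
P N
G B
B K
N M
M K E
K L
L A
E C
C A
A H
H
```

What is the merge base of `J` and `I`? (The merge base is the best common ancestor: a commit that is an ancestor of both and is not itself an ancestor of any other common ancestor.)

Ancestors of J: {A, C, E, H, J, K, L, M, N}.
Ancestors of I: {A, C, E, H, I, O}.
Common ancestors: {A, C, E, H}.
Among these, E is not an ancestor of any other common ancestor — it is the merge base.

E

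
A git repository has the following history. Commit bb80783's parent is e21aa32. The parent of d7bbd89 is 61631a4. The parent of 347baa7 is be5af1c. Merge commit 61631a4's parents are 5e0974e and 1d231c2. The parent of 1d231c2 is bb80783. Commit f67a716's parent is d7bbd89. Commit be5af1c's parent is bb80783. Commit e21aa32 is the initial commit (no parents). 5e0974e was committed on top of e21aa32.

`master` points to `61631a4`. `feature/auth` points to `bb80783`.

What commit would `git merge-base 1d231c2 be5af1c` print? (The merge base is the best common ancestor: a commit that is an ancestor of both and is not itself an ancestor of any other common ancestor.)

Ancestors of 1d231c2: {1d231c2, bb80783, e21aa32}.
Ancestors of be5af1c: {bb80783, be5af1c, e21aa32}.
Common ancestors: {bb80783, e21aa32}.
Among these, bb80783 is not an ancestor of any other common ancestor — it is the merge base.

bb80783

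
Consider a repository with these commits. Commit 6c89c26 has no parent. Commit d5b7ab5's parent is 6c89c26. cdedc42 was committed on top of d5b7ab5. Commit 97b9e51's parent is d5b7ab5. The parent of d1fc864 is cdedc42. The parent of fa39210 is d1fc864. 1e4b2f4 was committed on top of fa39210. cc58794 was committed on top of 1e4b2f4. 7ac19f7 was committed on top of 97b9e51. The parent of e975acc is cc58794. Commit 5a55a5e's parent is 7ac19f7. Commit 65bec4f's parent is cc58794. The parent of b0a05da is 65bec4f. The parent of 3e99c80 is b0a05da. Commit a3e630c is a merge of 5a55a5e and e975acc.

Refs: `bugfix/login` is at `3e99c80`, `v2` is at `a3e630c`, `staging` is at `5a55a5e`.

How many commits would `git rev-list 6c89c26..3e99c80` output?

9

Reachable from 3e99c80: {1e4b2f4, 3e99c80, 65bec4f, 6c89c26, b0a05da, cc58794, cdedc42, d1fc864, d5b7ab5, fa39210}.
Reachable from 6c89c26: {6c89c26}.
In 3e99c80's history but not 6c89c26's: {1e4b2f4, 3e99c80, 65bec4f, b0a05da, cc58794, cdedc42, d1fc864, d5b7ab5, fa39210} — 9 commits.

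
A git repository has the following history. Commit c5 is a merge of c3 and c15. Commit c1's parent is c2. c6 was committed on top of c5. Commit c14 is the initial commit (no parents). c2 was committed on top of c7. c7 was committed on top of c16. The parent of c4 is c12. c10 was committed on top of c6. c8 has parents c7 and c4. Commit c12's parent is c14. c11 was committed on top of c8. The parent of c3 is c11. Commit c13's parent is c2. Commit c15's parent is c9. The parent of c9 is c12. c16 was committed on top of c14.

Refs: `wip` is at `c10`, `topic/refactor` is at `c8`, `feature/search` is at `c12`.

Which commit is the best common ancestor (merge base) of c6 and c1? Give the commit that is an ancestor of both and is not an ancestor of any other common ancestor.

c7

Ancestors of c6: {c11, c12, c14, c15, c16, c3, c4, c5, c6, c7, c8, c9}.
Ancestors of c1: {c1, c14, c16, c2, c7}.
Common ancestors: {c14, c16, c7}.
Among these, c7 is not an ancestor of any other common ancestor — it is the merge base.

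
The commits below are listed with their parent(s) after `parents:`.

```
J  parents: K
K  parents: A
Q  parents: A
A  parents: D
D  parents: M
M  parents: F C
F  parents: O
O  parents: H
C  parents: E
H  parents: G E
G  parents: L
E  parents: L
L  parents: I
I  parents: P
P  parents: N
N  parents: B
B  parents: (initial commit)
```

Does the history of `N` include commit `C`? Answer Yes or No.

No

Ancestors of N: {B, N}.
C is not in that set, so it is not an ancestor of N.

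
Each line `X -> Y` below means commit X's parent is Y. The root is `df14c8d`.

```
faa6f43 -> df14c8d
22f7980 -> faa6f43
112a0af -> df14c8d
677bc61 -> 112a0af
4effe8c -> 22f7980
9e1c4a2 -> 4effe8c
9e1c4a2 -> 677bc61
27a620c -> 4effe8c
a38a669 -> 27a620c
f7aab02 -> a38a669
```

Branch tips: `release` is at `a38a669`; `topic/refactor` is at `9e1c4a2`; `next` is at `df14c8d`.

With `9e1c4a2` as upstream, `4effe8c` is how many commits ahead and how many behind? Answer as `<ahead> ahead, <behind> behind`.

0 ahead, 3 behind

Reachable from 4effe8c: {22f7980, 4effe8c, df14c8d, faa6f43}.
Reachable from 9e1c4a2: {112a0af, 22f7980, 4effe8c, 677bc61, 9e1c4a2, df14c8d, faa6f43}.
Only in 4effe8c's history (ahead): {} — 0.
Only in 9e1c4a2's history (behind): {112a0af, 677bc61, 9e1c4a2} — 3.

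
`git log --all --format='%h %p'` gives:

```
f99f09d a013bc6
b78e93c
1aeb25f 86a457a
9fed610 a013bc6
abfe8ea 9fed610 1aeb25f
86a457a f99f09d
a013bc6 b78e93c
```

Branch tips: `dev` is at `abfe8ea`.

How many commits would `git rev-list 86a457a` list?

Walking parent pointers from 86a457a: reachable set = {86a457a, a013bc6, b78e93c, f99f09d}.
That is 4 commits.

4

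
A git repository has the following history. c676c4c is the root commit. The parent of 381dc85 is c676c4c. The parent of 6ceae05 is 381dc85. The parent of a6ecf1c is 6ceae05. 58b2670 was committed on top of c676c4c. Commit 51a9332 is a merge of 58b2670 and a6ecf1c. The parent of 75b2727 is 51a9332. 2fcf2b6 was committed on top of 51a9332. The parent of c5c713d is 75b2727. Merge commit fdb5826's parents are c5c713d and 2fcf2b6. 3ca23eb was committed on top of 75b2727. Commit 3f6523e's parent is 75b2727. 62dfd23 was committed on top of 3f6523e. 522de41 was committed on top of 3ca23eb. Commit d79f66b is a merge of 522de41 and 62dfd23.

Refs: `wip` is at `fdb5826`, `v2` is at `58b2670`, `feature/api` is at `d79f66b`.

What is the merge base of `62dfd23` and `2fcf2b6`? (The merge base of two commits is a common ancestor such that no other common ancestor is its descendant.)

Ancestors of 62dfd23: {381dc85, 3f6523e, 51a9332, 58b2670, 62dfd23, 6ceae05, 75b2727, a6ecf1c, c676c4c}.
Ancestors of 2fcf2b6: {2fcf2b6, 381dc85, 51a9332, 58b2670, 6ceae05, a6ecf1c, c676c4c}.
Common ancestors: {381dc85, 51a9332, 58b2670, 6ceae05, a6ecf1c, c676c4c}.
Among these, 51a9332 is not an ancestor of any other common ancestor — it is the merge base.

51a9332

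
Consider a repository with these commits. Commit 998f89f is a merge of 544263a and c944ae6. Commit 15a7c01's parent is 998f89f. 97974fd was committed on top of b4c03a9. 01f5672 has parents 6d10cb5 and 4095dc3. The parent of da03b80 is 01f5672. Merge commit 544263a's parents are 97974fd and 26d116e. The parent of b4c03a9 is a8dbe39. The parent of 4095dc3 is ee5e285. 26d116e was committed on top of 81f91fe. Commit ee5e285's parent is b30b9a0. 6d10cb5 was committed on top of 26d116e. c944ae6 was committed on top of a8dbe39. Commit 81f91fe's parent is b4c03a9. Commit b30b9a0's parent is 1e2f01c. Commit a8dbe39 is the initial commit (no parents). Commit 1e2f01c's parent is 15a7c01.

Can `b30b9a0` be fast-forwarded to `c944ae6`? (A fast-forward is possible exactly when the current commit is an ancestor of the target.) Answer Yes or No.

No

A fast-forward from b30b9a0 to c944ae6 is possible iff b30b9a0 is an ancestor of c944ae6.
Ancestors of c944ae6: {a8dbe39, c944ae6}.
b30b9a0 is not among them, so fast-forward is not possible.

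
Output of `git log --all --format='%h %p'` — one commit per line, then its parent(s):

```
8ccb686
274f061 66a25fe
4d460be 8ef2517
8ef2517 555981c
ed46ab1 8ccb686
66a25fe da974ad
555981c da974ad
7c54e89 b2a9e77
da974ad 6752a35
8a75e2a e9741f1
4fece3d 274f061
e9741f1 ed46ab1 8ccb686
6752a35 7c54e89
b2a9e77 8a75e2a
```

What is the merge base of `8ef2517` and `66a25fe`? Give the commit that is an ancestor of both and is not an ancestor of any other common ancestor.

da974ad

Ancestors of 8ef2517: {555981c, 6752a35, 7c54e89, 8a75e2a, 8ccb686, 8ef2517, b2a9e77, da974ad, e9741f1, ed46ab1}.
Ancestors of 66a25fe: {66a25fe, 6752a35, 7c54e89, 8a75e2a, 8ccb686, b2a9e77, da974ad, e9741f1, ed46ab1}.
Common ancestors: {6752a35, 7c54e89, 8a75e2a, 8ccb686, b2a9e77, da974ad, e9741f1, ed46ab1}.
Among these, da974ad is not an ancestor of any other common ancestor — it is the merge base.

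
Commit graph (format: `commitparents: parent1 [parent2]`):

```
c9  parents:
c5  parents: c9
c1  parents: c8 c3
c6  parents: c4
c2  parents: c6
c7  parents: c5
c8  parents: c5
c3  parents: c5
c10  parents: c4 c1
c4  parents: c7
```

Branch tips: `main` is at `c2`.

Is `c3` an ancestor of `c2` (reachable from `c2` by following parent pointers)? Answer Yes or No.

No

Ancestors of c2: {c2, c4, c5, c6, c7, c9}.
c3 is not in that set, so it is not an ancestor of c2.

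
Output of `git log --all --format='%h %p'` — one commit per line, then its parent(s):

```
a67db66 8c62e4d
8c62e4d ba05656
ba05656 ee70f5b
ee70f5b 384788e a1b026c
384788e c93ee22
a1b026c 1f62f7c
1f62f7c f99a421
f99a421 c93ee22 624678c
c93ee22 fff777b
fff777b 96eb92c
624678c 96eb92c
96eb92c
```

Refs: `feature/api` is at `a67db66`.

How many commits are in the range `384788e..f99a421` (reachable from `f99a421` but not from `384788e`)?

Reachable from f99a421: {624678c, 96eb92c, c93ee22, f99a421, fff777b}.
Reachable from 384788e: {384788e, 96eb92c, c93ee22, fff777b}.
In f99a421's history but not 384788e's: {624678c, f99a421} — 2 commits.

2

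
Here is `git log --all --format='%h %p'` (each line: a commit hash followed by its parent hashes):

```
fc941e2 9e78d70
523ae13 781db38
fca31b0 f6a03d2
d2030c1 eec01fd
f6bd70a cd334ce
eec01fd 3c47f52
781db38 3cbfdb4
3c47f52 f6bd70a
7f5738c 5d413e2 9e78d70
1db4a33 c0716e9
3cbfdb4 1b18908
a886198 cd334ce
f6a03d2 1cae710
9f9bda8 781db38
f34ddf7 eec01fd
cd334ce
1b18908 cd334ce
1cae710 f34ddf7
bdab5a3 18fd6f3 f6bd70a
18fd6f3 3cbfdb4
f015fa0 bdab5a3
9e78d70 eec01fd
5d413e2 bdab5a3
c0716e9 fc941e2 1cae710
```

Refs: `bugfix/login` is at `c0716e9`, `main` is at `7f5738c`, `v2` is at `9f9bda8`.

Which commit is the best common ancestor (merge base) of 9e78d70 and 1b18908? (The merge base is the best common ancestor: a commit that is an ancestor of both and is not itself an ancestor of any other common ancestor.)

Ancestors of 9e78d70: {3c47f52, 9e78d70, cd334ce, eec01fd, f6bd70a}.
Ancestors of 1b18908: {1b18908, cd334ce}.
Common ancestors: {cd334ce}.
The only common ancestor is cd334ce, so it is the merge base.

cd334ce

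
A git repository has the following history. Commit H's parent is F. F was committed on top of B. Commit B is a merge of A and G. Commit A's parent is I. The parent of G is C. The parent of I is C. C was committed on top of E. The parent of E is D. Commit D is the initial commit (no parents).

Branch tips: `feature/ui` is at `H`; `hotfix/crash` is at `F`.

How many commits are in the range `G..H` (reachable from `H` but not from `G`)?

Reachable from H: {A, B, C, D, E, F, G, H, I}.
Reachable from G: {C, D, E, G}.
In H's history but not G's: {A, B, F, H, I} — 5 commits.

5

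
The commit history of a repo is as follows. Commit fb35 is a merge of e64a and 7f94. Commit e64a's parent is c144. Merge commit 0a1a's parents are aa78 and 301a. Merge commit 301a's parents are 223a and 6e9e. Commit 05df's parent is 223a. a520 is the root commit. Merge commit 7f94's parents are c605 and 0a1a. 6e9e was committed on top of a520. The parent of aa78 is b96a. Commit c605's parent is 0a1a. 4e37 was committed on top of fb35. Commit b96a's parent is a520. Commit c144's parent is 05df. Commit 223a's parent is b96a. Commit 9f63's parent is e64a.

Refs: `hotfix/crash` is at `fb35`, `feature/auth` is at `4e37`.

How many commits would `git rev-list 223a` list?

3

Walking parent pointers from 223a: reachable set = {223a, a520, b96a}.
That is 3 commits.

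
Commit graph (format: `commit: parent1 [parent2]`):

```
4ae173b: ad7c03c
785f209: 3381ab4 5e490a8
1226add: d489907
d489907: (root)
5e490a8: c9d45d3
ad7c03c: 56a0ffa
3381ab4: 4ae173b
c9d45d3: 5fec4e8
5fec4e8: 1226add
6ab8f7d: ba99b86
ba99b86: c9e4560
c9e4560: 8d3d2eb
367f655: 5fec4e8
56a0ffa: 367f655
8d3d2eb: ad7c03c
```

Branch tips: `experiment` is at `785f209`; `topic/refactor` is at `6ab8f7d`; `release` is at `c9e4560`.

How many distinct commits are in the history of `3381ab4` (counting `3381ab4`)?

8

Walking parent pointers from 3381ab4: reachable set = {1226add, 3381ab4, 367f655, 4ae173b, 56a0ffa, 5fec4e8, ad7c03c, d489907}.
That is 8 commits.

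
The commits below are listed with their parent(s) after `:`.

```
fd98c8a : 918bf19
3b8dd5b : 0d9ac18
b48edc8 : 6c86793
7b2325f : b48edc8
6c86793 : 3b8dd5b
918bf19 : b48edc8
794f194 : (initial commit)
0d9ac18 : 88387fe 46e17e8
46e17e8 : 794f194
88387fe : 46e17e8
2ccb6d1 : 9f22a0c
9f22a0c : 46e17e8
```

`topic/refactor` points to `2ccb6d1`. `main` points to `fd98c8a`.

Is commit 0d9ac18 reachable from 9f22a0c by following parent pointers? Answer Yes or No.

No

Ancestors of 9f22a0c: {46e17e8, 794f194, 9f22a0c}.
0d9ac18 is not in that set, so it is not an ancestor of 9f22a0c.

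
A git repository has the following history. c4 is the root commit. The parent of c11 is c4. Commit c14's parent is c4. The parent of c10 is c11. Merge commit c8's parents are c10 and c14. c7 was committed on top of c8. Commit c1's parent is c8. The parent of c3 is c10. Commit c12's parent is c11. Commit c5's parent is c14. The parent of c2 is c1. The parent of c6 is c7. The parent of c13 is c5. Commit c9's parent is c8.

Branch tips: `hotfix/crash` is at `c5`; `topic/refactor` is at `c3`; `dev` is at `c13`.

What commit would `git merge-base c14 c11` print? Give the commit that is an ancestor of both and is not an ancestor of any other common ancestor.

Ancestors of c14: {c14, c4}.
Ancestors of c11: {c11, c4}.
Common ancestors: {c4}.
The only common ancestor is c4, so it is the merge base.

c4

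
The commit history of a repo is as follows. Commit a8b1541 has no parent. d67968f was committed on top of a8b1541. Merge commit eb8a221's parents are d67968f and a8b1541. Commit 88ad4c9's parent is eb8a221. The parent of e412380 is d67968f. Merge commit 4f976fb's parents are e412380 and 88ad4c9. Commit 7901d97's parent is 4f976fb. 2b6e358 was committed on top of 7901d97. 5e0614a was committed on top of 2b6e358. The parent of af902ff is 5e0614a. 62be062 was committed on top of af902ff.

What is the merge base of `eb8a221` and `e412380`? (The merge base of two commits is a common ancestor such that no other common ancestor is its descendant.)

d67968f

Ancestors of eb8a221: {a8b1541, d67968f, eb8a221}.
Ancestors of e412380: {a8b1541, d67968f, e412380}.
Common ancestors: {a8b1541, d67968f}.
Among these, d67968f is not an ancestor of any other common ancestor — it is the merge base.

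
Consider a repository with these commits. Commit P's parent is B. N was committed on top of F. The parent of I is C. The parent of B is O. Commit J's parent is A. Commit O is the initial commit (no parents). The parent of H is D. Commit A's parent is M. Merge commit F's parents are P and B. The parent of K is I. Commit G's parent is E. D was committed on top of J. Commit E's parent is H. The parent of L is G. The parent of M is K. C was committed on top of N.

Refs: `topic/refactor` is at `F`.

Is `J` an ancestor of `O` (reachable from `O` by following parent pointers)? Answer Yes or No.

No

Ancestors of O: {O}.
J is not in that set, so it is not an ancestor of O.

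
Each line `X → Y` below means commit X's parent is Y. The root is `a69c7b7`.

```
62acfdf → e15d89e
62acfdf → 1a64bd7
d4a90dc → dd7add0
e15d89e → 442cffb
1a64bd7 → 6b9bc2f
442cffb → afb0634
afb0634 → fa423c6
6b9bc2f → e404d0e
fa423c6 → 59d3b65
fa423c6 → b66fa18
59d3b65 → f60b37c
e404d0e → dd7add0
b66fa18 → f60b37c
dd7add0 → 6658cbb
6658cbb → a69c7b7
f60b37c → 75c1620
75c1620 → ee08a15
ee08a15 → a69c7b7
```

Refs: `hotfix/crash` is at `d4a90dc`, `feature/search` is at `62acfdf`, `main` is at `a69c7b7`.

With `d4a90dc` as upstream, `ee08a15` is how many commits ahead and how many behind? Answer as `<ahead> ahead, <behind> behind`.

1 ahead, 3 behind

Reachable from ee08a15: {a69c7b7, ee08a15}.
Reachable from d4a90dc: {6658cbb, a69c7b7, d4a90dc, dd7add0}.
Only in ee08a15's history (ahead): {ee08a15} — 1.
Only in d4a90dc's history (behind): {6658cbb, d4a90dc, dd7add0} — 3.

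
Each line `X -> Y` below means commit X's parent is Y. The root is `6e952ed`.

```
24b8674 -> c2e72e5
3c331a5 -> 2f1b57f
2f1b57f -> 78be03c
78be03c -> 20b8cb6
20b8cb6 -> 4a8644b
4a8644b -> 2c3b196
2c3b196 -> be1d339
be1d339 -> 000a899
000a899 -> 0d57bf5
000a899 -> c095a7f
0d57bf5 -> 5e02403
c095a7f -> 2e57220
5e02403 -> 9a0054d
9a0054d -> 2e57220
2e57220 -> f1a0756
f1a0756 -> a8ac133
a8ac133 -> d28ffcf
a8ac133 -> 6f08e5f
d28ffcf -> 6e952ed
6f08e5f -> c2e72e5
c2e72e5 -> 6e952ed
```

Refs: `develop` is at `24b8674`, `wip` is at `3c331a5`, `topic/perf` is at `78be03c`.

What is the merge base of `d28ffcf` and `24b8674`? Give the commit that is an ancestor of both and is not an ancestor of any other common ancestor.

Ancestors of d28ffcf: {6e952ed, d28ffcf}.
Ancestors of 24b8674: {24b8674, 6e952ed, c2e72e5}.
Common ancestors: {6e952ed}.
The only common ancestor is 6e952ed, so it is the merge base.

6e952ed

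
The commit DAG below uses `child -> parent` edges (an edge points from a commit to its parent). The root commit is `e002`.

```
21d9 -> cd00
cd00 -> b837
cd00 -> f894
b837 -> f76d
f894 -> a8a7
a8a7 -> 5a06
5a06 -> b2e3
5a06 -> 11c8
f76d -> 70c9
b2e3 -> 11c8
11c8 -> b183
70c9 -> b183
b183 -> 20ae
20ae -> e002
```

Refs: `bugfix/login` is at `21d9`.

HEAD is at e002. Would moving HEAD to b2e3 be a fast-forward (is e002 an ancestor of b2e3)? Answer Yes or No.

A fast-forward from e002 to b2e3 is possible iff e002 is an ancestor of b2e3.
Ancestors of b2e3: {11c8, 20ae, b183, b2e3, e002}.
e002 is among them, so fast-forward is possible.

Yes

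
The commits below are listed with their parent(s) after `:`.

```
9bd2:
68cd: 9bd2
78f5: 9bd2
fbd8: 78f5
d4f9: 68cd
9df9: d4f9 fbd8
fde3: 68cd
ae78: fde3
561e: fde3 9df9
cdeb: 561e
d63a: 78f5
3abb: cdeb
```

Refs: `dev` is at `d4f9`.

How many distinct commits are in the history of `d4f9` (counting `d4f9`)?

3

Walking parent pointers from d4f9: reachable set = {68cd, 9bd2, d4f9}.
That is 3 commits.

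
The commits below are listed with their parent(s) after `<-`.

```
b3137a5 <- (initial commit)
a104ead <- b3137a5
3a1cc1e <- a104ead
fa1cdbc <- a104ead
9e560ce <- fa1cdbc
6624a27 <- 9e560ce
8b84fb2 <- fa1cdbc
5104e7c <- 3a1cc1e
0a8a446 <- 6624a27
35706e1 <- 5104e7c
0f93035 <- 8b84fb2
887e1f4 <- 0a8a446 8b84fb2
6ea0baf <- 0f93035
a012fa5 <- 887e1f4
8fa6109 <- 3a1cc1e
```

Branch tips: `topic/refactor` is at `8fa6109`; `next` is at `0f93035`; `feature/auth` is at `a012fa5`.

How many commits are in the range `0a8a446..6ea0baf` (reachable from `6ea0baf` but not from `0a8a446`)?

3

Reachable from 6ea0baf: {0f93035, 6ea0baf, 8b84fb2, a104ead, b3137a5, fa1cdbc}.
Reachable from 0a8a446: {0a8a446, 6624a27, 9e560ce, a104ead, b3137a5, fa1cdbc}.
In 6ea0baf's history but not 0a8a446's: {0f93035, 6ea0baf, 8b84fb2} — 3 commits.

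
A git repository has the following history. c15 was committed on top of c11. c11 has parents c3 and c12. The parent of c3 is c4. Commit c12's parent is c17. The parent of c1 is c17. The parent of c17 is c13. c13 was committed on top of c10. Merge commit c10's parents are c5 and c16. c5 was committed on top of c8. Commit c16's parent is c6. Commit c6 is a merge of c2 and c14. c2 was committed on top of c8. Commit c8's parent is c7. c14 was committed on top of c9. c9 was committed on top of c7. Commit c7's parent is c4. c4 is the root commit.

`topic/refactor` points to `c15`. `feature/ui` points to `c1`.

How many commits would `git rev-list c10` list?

Walking parent pointers from c10: reachable set = {c10, c14, c16, c2, c4, c5, c6, c7, c8, c9}.
That is 10 commits.

10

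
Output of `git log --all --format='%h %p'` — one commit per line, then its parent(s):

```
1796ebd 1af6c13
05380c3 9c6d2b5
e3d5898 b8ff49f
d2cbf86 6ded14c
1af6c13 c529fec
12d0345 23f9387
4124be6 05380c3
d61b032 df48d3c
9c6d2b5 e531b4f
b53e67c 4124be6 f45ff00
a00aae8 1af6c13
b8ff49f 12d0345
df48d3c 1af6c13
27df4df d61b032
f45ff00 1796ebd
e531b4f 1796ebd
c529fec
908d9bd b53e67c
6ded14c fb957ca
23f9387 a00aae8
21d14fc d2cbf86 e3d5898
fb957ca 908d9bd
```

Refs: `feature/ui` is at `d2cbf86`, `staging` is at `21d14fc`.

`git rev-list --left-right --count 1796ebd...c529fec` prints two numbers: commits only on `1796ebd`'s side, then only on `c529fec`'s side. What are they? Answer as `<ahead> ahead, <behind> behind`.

Reachable from 1796ebd: {1796ebd, 1af6c13, c529fec}.
Reachable from c529fec: {c529fec}.
Only in 1796ebd's history (ahead): {1796ebd, 1af6c13} — 2.
Only in c529fec's history (behind): {} — 0.

2 ahead, 0 behind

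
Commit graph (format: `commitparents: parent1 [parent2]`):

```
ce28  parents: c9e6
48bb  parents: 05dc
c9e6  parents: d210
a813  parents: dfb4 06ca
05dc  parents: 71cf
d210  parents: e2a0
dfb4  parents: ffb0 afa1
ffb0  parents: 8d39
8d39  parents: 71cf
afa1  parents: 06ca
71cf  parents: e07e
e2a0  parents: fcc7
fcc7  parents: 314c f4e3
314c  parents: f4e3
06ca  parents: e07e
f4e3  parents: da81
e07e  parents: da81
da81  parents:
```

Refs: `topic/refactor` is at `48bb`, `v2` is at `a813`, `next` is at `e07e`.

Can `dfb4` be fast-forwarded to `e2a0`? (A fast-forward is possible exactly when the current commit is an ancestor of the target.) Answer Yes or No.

A fast-forward from dfb4 to e2a0 is possible iff dfb4 is an ancestor of e2a0.
Ancestors of e2a0: {314c, da81, e2a0, f4e3, fcc7}.
dfb4 is not among them, so fast-forward is not possible.

No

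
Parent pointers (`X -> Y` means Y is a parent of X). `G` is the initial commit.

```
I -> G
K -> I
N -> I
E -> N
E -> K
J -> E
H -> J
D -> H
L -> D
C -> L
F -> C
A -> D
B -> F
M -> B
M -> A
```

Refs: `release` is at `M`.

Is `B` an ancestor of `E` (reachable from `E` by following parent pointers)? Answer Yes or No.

No

Ancestors of E: {E, G, I, K, N}.
B is not in that set, so it is not an ancestor of E.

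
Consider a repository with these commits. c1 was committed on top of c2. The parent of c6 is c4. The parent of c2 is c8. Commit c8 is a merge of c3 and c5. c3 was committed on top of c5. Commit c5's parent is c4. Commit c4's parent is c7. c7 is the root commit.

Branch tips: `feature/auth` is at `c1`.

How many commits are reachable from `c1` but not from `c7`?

Reachable from c1: {c1, c2, c3, c4, c5, c7, c8}.
Reachable from c7: {c7}.
In c1's history but not c7's: {c1, c2, c3, c4, c5, c8} — 6 commits.

6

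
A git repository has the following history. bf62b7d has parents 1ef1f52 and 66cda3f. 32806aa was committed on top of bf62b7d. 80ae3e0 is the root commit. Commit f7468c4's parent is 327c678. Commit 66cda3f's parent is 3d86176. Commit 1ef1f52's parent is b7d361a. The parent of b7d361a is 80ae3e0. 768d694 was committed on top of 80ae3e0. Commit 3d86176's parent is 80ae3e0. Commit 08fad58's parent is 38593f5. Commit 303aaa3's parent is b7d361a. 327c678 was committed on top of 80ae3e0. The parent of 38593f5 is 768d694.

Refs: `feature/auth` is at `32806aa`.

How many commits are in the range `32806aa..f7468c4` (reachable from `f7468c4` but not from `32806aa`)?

Reachable from f7468c4: {327c678, 80ae3e0, f7468c4}.
Reachable from 32806aa: {1ef1f52, 32806aa, 3d86176, 66cda3f, 80ae3e0, b7d361a, bf62b7d}.
In f7468c4's history but not 32806aa's: {327c678, f7468c4} — 2 commits.

2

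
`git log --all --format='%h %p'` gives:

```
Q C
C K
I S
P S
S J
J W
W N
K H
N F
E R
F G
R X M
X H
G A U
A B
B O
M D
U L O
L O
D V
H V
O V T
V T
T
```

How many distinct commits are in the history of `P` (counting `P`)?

Walking parent pointers from P: reachable set = {A, B, F, G, J, L, N, O, P, S, T, U, V, W}.
That is 14 commits.

14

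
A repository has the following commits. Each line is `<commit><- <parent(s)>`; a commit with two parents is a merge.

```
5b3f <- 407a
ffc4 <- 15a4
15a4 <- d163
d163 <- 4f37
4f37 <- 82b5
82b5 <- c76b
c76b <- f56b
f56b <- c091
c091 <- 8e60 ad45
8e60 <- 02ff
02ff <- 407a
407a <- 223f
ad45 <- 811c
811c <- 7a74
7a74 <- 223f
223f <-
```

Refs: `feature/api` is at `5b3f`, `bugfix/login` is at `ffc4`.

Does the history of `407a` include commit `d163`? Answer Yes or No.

Ancestors of 407a: {223f, 407a}.
d163 is not in that set, so it is not an ancestor of 407a.

No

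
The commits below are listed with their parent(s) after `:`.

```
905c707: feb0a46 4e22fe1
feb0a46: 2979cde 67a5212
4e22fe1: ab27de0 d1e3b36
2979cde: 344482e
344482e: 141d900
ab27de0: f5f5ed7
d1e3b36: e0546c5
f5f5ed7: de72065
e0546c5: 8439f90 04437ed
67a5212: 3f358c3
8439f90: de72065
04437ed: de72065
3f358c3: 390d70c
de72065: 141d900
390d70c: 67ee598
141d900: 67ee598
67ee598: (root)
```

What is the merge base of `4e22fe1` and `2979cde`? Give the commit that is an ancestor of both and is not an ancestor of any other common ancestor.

Ancestors of 4e22fe1: {04437ed, 141d900, 4e22fe1, 67ee598, 8439f90, ab27de0, d1e3b36, de72065, e0546c5, f5f5ed7}.
Ancestors of 2979cde: {141d900, 2979cde, 344482e, 67ee598}.
Common ancestors: {141d900, 67ee598}.
Among these, 141d900 is not an ancestor of any other common ancestor — it is the merge base.

141d900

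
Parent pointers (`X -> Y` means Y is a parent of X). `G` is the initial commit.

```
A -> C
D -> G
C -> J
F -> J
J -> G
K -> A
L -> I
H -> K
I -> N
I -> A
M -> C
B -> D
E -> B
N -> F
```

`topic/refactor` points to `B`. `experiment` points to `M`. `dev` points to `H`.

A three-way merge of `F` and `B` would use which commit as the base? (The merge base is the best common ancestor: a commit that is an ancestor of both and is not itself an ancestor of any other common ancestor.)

G

Ancestors of F: {F, G, J}.
Ancestors of B: {B, D, G}.
Common ancestors: {G}.
The only common ancestor is G, so it is the merge base.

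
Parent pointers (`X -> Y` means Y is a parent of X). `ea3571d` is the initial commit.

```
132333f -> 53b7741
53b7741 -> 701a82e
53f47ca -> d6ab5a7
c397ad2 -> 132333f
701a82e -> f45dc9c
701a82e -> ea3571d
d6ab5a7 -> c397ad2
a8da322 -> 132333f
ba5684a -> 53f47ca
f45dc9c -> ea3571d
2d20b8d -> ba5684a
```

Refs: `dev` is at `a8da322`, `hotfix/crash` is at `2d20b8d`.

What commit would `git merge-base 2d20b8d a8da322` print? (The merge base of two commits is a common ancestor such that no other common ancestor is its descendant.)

132333f

Ancestors of 2d20b8d: {132333f, 2d20b8d, 53b7741, 53f47ca, 701a82e, ba5684a, c397ad2, d6ab5a7, ea3571d, f45dc9c}.
Ancestors of a8da322: {132333f, 53b7741, 701a82e, a8da322, ea3571d, f45dc9c}.
Common ancestors: {132333f, 53b7741, 701a82e, ea3571d, f45dc9c}.
Among these, 132333f is not an ancestor of any other common ancestor — it is the merge base.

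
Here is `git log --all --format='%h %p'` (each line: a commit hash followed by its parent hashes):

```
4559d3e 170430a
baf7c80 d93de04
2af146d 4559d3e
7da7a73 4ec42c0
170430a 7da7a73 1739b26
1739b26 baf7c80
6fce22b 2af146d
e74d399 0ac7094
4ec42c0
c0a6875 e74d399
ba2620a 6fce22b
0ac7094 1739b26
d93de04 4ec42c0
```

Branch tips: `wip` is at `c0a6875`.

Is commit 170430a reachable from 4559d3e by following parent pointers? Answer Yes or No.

Yes

Ancestors of 4559d3e (commits reachable by following parents): {170430a, 1739b26, 4559d3e, 4ec42c0, 7da7a73, baf7c80, d93de04}.
170430a is in that set, so it is an ancestor of 4559d3e.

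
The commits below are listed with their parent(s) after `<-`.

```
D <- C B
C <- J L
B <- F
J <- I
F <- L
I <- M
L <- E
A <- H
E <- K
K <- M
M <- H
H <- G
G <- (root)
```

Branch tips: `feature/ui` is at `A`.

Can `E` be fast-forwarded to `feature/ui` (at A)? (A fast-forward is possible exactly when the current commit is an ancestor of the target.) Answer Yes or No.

A fast-forward from E to A is possible iff E is an ancestor of A.
Ancestors of A: {A, G, H}.
E is not among them, so fast-forward is not possible.

No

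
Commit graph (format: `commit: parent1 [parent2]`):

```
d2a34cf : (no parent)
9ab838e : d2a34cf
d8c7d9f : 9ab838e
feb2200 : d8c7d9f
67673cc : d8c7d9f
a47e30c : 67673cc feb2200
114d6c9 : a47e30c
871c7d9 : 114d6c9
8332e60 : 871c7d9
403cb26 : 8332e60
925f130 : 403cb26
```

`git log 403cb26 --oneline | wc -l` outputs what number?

10

Walking parent pointers from 403cb26: reachable set = {114d6c9, 403cb26, 67673cc, 8332e60, 871c7d9, 9ab838e, a47e30c, d2a34cf, d8c7d9f, feb2200}.
That is 10 commits.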